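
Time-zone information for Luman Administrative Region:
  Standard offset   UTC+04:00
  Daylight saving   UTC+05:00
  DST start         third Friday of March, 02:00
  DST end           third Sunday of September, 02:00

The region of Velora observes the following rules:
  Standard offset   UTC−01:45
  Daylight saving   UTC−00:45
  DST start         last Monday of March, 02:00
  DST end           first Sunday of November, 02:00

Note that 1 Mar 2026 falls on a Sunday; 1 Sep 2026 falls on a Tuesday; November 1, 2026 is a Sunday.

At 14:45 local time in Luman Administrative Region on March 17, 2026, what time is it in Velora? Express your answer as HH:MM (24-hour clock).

09:00

1 March 2026 is a Sunday, so the first Friday is March 6 and the third is March 20.
1 September 2026 is a Tuesday, so the first Sunday is September 6 and the third is September 20.
March 17, 2026 is outside the daylight-saving period (20 March – 20 September), so Luman Administrative Region is on standard time, UTC+04:00.
14:45 Luman Administrative Region − 4h = 10:45 UTC.
1 March 2026 is a Sunday, so Mondays fall on 2, 9, 16, 23, 30; the last is March 30.
1 November 2026 is a Sunday, so the first Sunday is November 1.
At the standard offset (UTC−01:45), 10:45 UTC − 1h45m = 09:00 Velora standard time.
Daylight saving runs 30 March – 1 November; the standard-time date in Velora, March 17, 2026, is outside that window, so Velora is on standard time at UTC−01:45.
10:45 UTC − 1h45m = 09:00 Velora.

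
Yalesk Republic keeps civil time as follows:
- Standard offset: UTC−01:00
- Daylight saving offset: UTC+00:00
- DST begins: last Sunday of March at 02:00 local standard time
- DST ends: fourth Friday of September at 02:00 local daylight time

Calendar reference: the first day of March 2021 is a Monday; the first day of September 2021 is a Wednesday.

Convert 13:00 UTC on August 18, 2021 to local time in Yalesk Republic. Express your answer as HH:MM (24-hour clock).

13:00

1 March 2021 is a Monday, so Sundays fall on 7, 14, 21, 28; the last is March 28.
1 September 2021 is a Wednesday, so the first Friday is September 3 and the fourth is September 24.
At the standard offset (UTC−01:00), 13:00 UTC − 1h = 12:00 Yalesk Republic standard time.
Daylight saving runs 28 March – 24 September; the standard-time date in Yalesk Republic, August 18, 2021, is inside that window, so Yalesk Republic is at UTC+00:00.
13:00 UTC + 0h = 13:00 local.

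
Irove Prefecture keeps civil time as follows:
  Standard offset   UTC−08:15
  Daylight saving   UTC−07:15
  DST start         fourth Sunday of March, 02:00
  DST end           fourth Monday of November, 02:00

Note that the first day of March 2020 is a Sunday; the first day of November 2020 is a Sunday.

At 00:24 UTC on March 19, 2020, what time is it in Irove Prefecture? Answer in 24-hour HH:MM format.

16:09

1 March 2020 is a Sunday, so the first Sunday is March 1 and the fourth is March 22.
1 November 2020 is a Sunday, so the first Monday is November 2 and the fourth is November 23.
At the standard offset (UTC−08:15), 00:24 UTC − 8h15m = 16:09 Irove Prefecture standard time (rolling into the previous day, 18 March 2020).
Daylight saving runs 22 March – 23 November; the standard-time date in Irove Prefecture, March 18, 2020, is outside that window, so Irove Prefecture is on standard time at UTC−08:15.
00:24 UTC − 8h15m = 16:09 local (rolling into the previous day, 18 March 2020).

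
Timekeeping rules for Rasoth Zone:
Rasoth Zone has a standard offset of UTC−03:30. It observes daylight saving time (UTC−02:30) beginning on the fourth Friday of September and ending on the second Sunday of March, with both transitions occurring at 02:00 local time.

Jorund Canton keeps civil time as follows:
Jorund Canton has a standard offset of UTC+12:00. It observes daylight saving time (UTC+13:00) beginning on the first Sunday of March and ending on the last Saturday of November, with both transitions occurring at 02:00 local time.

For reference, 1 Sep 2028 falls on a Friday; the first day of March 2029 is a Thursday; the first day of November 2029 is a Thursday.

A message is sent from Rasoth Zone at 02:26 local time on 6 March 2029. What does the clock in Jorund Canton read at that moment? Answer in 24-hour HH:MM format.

1 September 2028 is a Friday, so the first Friday is September 1 and the fourth is September 22.
1 March 2029 is a Thursday, so the first Sunday is March 4 and the second is March 11.
6 March 2029 falls between 22 September 2028 and 11 March 2029, so daylight saving is in effect and Rasoth Zone is at UTC−02:30.
02:26 Rasoth Zone + 2h30m = 04:56 UTC.
1 March 2029 is a Thursday, so the first Sunday is March 4.
1 November 2029 is a Thursday, so Saturdays fall on 3, 10, 17, 24; the last is November 24.
At the standard offset (UTC+12:00), 04:56 UTC + 12h = 16:56 Jorund Canton standard time.
The standard-time date in Jorund Canton, 6 March 2029, lies within the daylight-saving period (4 March – 24 November), so Jorund Canton is on daylight time, UTC+13:00.
04:56 UTC + 13h = 17:56 Jorund Canton.

17:56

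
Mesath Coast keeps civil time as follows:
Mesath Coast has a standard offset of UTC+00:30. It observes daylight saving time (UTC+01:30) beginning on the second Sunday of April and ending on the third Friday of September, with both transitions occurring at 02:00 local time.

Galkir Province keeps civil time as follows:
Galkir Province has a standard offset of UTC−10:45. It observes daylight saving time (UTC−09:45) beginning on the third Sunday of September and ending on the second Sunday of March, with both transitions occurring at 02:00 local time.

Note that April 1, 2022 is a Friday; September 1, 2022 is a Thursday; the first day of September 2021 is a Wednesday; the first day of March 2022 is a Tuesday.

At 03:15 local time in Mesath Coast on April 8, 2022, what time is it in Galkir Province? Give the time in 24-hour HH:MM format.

1 April 2022 is a Friday, so the first Sunday is April 3 and the second is April 10.
1 September 2022 is a Thursday, so the first Friday is September 2 and the third is September 16.
April 8, 2022 does not fall between 10 April and 16 September, so daylight saving is not in effect and Mesath Coast is at UTC+00:30.
03:15 Mesath Coast − 0h30m = 02:45 UTC.
1 September 2021 is a Wednesday, so the first Sunday is September 5 and the third is September 19.
1 March 2022 is a Tuesday, so the first Sunday is March 6 and the second is March 13.
At the standard offset (UTC−10:45), 02:45 UTC − 10h45m = 16:00 Galkir Province standard time (rolling into the previous day, 7 April 2022).
Daylight saving runs 19 September 2021 – 13 March 2022; the standard-time date in Galkir Province, April 7, 2022, is outside that window, so Galkir Province is on standard time at UTC−10:45.
02:45 UTC − 10h45m = 16:00 Galkir Province (rolling into the previous day, 7 April 2022).

16:00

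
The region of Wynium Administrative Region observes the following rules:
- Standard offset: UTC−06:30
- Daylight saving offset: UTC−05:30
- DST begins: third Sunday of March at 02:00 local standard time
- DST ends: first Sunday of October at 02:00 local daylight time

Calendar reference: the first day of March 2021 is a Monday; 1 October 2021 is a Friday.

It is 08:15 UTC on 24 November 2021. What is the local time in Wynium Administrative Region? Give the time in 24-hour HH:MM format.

1 March 2021 is a Monday, so the first Sunday is March 7 and the third is March 21.
1 October 2021 is a Friday, so the first Sunday is October 3.
At the standard offset (UTC−06:30), 08:15 UTC − 6h30m = 01:45 Wynium Administrative Region standard time.
The standard-time date in Wynium Administrative Region, 24 November 2021, is outside the daylight-saving period (21 March – 3 October), so Wynium Administrative Region is on standard time, UTC−06:30.
08:15 UTC − 6h30m = 01:45 local.

01:45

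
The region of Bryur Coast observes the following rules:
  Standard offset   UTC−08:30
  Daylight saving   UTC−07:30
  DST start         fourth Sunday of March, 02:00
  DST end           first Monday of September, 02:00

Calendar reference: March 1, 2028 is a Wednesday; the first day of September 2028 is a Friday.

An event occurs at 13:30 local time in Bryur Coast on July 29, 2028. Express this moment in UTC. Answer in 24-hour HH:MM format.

21:00

1 March 2028 is a Wednesday, so the first Sunday is March 5 and the fourth is March 26.
1 September 2028 is a Friday, so the first Monday is September 4.
July 29, 2028 falls between 26 March and 4 September, so daylight saving is in effect and Bryur Coast is at UTC−07:30.
13:30 local + 7h30m = 21:00 UTC.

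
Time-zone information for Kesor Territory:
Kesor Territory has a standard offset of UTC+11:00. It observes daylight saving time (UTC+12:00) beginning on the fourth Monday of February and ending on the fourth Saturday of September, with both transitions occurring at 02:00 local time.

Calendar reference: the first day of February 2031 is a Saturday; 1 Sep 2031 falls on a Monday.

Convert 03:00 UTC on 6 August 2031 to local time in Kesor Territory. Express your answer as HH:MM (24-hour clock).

1 February 2031 is a Saturday, so the first Monday is February 3 and the fourth is February 24.
1 September 2031 is a Monday, so the first Saturday is September 6 and the fourth is September 27.
At the standard offset (UTC+11:00), 03:00 UTC + 11h = 14:00 Kesor Territory standard time.
The standard-time date in Kesor Territory, 6 August 2031, falls between 24 February and 27 September, so daylight saving is in effect and Kesor Territory is at UTC+12:00.
03:00 UTC + 12h = 15:00 local.

15:00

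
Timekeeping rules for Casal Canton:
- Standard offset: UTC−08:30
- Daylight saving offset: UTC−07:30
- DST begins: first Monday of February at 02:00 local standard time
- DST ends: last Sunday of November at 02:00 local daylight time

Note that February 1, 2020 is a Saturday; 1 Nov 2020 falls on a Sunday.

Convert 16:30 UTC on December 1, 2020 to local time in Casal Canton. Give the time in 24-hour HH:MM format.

1 February 2020 is a Saturday, so the first Monday is February 3.
1 November 2020 is a Sunday, so Sundays fall on 1, 8, 15, 22, 29; the last is November 29.
At the standard offset (UTC−08:30), 16:30 UTC − 8h30m = 08:00 Casal Canton standard time.
The standard-time date in Casal Canton, December 1, 2020, does not fall between 3 February and 29 November, so daylight saving is not in effect and Casal Canton is at UTC−08:30.
16:30 UTC − 8h30m = 08:00 local.

08:00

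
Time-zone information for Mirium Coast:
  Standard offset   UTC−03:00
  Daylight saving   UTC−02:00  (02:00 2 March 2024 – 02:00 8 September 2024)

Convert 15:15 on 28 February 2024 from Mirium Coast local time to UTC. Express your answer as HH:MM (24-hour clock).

18:15

Daylight saving runs 2 March – 8 September; 28 February 2024 is outside that window, so Mirium Coast is on standard time at UTC−03:00.
15:15 local + 3h = 18:15 UTC.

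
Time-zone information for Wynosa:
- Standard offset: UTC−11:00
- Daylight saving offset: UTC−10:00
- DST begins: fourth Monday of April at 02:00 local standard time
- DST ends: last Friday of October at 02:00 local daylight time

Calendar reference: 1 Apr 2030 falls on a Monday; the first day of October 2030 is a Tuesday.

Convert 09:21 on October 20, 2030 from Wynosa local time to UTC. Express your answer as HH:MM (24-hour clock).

1 April 2030 is a Monday, so the first Monday is April 1 and the fourth is April 22.
1 October 2030 is a Tuesday, so Fridays fall on 4, 11, 18, 25; the last is October 25.
October 20, 2030 lies within the daylight-saving period (22 April – 25 October), so Wynosa is on daylight time, UTC−10:00.
09:21 local + 10h = 19:21 UTC.

19:21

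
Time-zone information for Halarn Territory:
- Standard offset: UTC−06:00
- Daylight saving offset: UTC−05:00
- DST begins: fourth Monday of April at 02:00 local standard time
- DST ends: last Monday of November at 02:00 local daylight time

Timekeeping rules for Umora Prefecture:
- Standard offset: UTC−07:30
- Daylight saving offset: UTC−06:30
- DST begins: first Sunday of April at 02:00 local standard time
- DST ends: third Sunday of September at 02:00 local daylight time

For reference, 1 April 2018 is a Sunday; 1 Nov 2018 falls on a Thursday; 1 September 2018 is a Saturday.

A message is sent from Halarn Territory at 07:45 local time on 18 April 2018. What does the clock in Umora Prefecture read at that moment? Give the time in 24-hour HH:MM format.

1 April 2018 is a Sunday, so the first Monday is April 2 and the fourth is April 23.
1 November 2018 is a Thursday, so Mondays fall on 5, 12, 19, 26; the last is November 26.
18 April 2018 does not fall between 23 April and 26 November, so daylight saving is not in effect and Halarn Territory is at UTC−06:00.
07:45 Halarn Territory + 6h = 13:45 UTC.
1 April 2018 is a Sunday, so the first Sunday is April 1.
1 September 2018 is a Saturday, so the first Sunday is September 2 and the third is September 16.
At the standard offset (UTC−07:30), 13:45 UTC − 7h30m = 06:15 Umora Prefecture standard time.
The standard-time date in Umora Prefecture, 18 April 2018, lies within the daylight-saving period (1 April – 16 September), so Umora Prefecture is on daylight time, UTC−06:30.
13:45 UTC − 6h30m = 07:15 Umora Prefecture.

07:15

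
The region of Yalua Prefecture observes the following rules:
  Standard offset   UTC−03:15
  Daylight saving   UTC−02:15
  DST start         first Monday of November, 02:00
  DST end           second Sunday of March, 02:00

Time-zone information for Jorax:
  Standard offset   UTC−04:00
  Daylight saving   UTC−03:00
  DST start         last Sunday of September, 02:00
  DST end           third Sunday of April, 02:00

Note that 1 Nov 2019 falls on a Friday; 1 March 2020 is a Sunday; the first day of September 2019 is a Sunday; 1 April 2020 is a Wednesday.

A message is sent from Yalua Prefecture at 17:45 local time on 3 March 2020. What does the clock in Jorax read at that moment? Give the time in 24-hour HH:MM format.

1 November 2019 is a Friday, so the first Monday is November 4.
1 March 2020 is a Sunday, so the first Sunday is March 1 and the second is March 8.
Daylight saving runs 4 November 2019 – 8 March 2020; 3 March 2020 is inside that window, so Yalua Prefecture is at UTC−02:15.
17:45 Yalua Prefecture + 2h15m = 20:00 UTC.
1 September 2019 is a Sunday, so Sundays fall on 1, 8, 15, 22, 29; the last is September 29.
1 April 2020 is a Wednesday, so the first Sunday is April 5 and the third is April 19.
At the standard offset (UTC−04:00), 20:00 UTC − 4h = 16:00 Jorax standard time.
The standard-time date in Jorax, 3 March 2020, lies within the daylight-saving period (29 September 2019 – 19 April 2020), so Jorax is on daylight time, UTC−03:00.
20:00 UTC − 3h = 17:00 Jorax.

17:00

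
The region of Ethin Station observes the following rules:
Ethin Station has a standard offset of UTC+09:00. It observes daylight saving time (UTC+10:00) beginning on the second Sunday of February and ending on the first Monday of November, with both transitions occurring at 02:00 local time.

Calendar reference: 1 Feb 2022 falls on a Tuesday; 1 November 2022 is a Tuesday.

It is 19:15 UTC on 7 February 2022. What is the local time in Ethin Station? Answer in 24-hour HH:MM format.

04:15

1 February 2022 is a Tuesday, so the first Sunday is February 6 and the second is February 13.
1 November 2022 is a Tuesday, so the first Monday is November 7.
At the standard offset (UTC+09:00), 19:15 UTC + 9h = 04:15 Ethin Station standard time (rolling into the next day, 8 February 2022).
The standard-time date in Ethin Station, 8 February 2022, does not fall between 13 February and 7 November, so daylight saving is not in effect and Ethin Station is at UTC+09:00.
19:15 UTC + 9h = 04:15 local (rolling into the next day, 8 February 2022).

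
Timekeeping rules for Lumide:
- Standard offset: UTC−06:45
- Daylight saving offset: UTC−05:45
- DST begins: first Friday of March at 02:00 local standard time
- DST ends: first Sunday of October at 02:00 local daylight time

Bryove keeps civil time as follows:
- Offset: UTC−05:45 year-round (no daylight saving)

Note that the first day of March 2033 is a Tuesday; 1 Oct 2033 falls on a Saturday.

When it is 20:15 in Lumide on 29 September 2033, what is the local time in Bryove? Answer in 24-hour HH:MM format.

1 March 2033 is a Tuesday, so the first Friday is March 4.
1 October 2033 is a Saturday, so the first Sunday is October 2.
29 September 2033 lies within the daylight-saving period (4 March – 2 October), so Lumide is on daylight time, UTC−05:45.
20:15 Lumide + 5h45m = 02:00 UTC (rolling into the next day, 30 September 2033).
Bryove has no daylight saving, so its offset is UTC−05:45 year-round.
02:00 UTC − 5h45m = 20:15 Bryove (rolling into the previous day, 29 September 2033).

20:15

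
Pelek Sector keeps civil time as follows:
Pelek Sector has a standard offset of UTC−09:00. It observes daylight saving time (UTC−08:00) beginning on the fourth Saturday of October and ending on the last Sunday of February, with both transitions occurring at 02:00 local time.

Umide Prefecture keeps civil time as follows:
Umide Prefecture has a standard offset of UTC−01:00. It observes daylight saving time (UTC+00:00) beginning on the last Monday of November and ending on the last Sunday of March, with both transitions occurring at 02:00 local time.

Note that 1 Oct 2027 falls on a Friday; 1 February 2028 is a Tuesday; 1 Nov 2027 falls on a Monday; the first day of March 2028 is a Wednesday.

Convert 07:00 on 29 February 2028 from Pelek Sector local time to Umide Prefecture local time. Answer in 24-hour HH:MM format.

1 October 2027 is a Friday, so the first Saturday is October 2 and the fourth is October 23.
1 February 2028 is a Tuesday, so Sundays fall on 6, 13, 20, 27; the last is February 27.
29 February 2028 is outside the daylight-saving period (23 October 2027 – 27 February 2028), so Pelek Sector is on standard time, UTC−09:00.
07:00 Pelek Sector + 9h = 16:00 UTC.
1 November 2027 is a Monday, so Mondays fall on 1, 8, 15, 22, 29; the last is November 29.
1 March 2028 is a Wednesday, so Sundays fall on 5, 12, 19, 26; the last is March 26.
At the standard offset (UTC−01:00), 16:00 UTC − 1h = 15:00 Umide Prefecture standard time.
The standard-time date in Umide Prefecture, 29 February 2028, falls between 29 November 2027 and 26 March 2028, so daylight saving is in effect and Umide Prefecture is at UTC+00:00.
16:00 UTC + 0h = 16:00 Umide Prefecture.

16:00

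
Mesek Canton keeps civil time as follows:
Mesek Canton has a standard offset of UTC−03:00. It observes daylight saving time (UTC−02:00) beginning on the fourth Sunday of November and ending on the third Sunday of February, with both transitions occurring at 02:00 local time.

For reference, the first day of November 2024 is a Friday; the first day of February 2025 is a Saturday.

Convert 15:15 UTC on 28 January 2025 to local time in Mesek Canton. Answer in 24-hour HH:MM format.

13:15

1 November 2024 is a Friday, so the first Sunday is November 3 and the fourth is November 24.
1 February 2025 is a Saturday, so the first Sunday is February 2 and the third is February 16.
At the standard offset (UTC−03:00), 15:15 UTC − 3h = 12:15 Mesek Canton standard time.
The standard-time date in Mesek Canton, 28 January 2025, falls between 24 November 2024 and 16 February 2025, so daylight saving is in effect and Mesek Canton is at UTC−02:00.
15:15 UTC − 2h = 13:15 local.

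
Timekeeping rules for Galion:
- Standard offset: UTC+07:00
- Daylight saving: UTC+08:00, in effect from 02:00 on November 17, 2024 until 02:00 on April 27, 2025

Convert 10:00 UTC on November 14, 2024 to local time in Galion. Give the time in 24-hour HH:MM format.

17:00

At the standard offset (UTC+07:00), 10:00 UTC + 7h = 17:00 Galion standard time.
The standard-time date in Galion, November 14, 2024, does not fall between 17 November 2024 and 27 April 2025, so daylight saving is not in effect and Galion is at UTC+07:00.
10:00 UTC + 7h = 17:00 local.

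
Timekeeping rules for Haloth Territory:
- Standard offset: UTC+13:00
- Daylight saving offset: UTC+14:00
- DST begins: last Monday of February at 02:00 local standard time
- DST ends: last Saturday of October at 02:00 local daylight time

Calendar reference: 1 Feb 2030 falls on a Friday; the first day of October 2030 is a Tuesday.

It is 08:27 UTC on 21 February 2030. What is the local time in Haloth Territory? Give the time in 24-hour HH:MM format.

21:27

1 February 2030 is a Friday, so Mondays fall on 4, 11, 18, 25; the last is February 25.
1 October 2030 is a Tuesday, so Saturdays fall on 5, 12, 19, 26; the last is October 26.
At the standard offset (UTC+13:00), 08:27 UTC + 13h = 21:27 Haloth Territory standard time.
Daylight saving runs 25 February – 26 October; the standard-time date in Haloth Territory, 21 February 2030, is outside that window, so Haloth Territory is on standard time at UTC+13:00.
08:27 UTC + 13h = 21:27 local.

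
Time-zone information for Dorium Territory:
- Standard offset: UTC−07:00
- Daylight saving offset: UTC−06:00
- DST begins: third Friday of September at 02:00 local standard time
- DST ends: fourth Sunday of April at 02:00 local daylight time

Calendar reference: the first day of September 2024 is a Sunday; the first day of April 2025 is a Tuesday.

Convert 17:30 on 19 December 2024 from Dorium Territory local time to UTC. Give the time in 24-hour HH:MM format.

23:30

1 September 2024 is a Sunday, so the first Friday is September 6 and the third is September 20.
1 April 2025 is a Tuesday, so the first Sunday is April 6 and the fourth is April 27.
Daylight saving runs 20 September 2024 – 27 April 2025; 19 December 2024 is inside that window, so Dorium Territory is at UTC−06:00.
17:30 local + 6h = 23:30 UTC.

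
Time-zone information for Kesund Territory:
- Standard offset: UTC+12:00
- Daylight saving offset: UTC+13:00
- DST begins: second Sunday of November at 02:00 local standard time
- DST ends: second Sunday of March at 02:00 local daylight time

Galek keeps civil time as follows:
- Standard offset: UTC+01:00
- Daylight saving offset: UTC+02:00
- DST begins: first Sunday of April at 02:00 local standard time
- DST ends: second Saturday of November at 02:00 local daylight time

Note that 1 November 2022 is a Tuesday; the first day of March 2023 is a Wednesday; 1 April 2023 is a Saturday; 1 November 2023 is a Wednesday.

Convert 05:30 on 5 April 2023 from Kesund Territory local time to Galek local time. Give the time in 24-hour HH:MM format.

1 November 2022 is a Tuesday, so the first Sunday is November 6 and the second is November 13.
1 March 2023 is a Wednesday, so the first Sunday is March 5 and the second is March 12.
5 April 2023 does not fall between 13 November 2022 and 12 March 2023, so daylight saving is not in effect and Kesund Territory is at UTC+12:00.
05:30 Kesund Territory − 12h = 17:30 UTC (rolling into the previous day, 4 April 2023).
1 April 2023 is a Saturday, so the first Sunday is April 2.
1 November 2023 is a Wednesday, so the first Saturday is November 4 and the second is November 11.
At the standard offset (UTC+01:00), 17:30 UTC + 1h = 18:30 Galek standard time.
Daylight saving runs 2 April – 11 November; the standard-time date in Galek, 4 April 2023, is inside that window, so Galek is at UTC+02:00.
17:30 UTC + 2h = 19:30 Galek.

19:30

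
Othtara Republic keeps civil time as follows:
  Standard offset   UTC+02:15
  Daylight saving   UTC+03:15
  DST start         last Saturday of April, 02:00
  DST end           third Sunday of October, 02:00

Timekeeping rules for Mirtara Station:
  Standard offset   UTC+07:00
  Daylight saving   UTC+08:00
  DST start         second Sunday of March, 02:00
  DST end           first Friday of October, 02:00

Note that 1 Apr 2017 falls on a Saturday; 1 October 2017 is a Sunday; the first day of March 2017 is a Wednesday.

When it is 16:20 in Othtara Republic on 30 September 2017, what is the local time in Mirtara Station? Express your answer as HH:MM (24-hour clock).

1 April 2017 is a Saturday, so Saturdays fall on 1, 8, 15, 22, 29; the last is April 29.
1 October 2017 is a Sunday, so the first Sunday is October 1 and the third is October 15.
30 September 2017 falls between 29 April and 15 October, so daylight saving is in effect and Othtara Republic is at UTC+03:15.
16:20 Othtara Republic − 3h15m = 13:05 UTC.
1 March 2017 is a Wednesday, so the first Sunday is March 5 and the second is March 12.
1 October 2017 is a Sunday, so the first Friday is October 6.
At the standard offset (UTC+07:00), 13:05 UTC + 7h = 20:05 Mirtara Station standard time.
The standard-time date in Mirtara Station, 30 September 2017, lies within the daylight-saving period (12 March – 6 October), so Mirtara Station is on daylight time, UTC+08:00.
13:05 UTC + 8h = 21:05 Mirtara Station.

21:05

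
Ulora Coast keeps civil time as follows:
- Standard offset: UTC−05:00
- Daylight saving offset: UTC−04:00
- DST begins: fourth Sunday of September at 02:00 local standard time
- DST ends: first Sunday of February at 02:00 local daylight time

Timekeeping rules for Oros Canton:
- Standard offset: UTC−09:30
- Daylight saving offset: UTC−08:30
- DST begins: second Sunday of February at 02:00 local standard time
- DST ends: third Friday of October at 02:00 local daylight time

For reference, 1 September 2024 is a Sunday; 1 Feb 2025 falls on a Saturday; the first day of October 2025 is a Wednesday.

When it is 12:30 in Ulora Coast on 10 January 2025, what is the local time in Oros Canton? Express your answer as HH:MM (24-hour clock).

07:00

1 September 2024 is a Sunday, so the first Sunday is September 1 and the fourth is September 22.
1 February 2025 is a Saturday, so the first Sunday is February 2.
10 January 2025 falls between 22 September 2024 and 2 February 2025, so daylight saving is in effect and Ulora Coast is at UTC−04:00.
12:30 Ulora Coast + 4h = 16:30 UTC.
1 February 2025 is a Saturday, so the first Sunday is February 2 and the second is February 9.
1 October 2025 is a Wednesday, so the first Friday is October 3 and the third is October 17.
At the standard offset (UTC−09:30), 16:30 UTC − 9h30m = 07:00 Oros Canton standard time.
The standard-time date in Oros Canton, 10 January 2025, does not fall between 9 February and 17 October, so daylight saving is not in effect and Oros Canton is at UTC−09:30.
16:30 UTC − 9h30m = 07:00 Oros Canton.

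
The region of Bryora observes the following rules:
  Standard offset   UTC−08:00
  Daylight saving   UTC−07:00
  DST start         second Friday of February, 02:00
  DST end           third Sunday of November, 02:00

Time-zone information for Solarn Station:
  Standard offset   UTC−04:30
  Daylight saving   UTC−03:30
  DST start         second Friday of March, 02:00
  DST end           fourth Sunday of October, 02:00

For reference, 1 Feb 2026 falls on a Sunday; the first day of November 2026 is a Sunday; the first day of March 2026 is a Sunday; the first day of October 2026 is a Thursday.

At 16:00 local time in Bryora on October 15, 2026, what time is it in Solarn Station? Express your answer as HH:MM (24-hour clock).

1 February 2026 is a Sunday, so the first Friday is February 6 and the second is February 13.
1 November 2026 is a Sunday, so the first Sunday is November 1 and the third is November 15.
October 15, 2026 lies within the daylight-saving period (13 February – 15 November), so Bryora is on daylight time, UTC−07:00.
16:00 Bryora + 7h = 23:00 UTC.
1 March 2026 is a Sunday, so the first Friday is March 6 and the second is March 13.
1 October 2026 is a Thursday, so the first Sunday is October 4 and the fourth is October 25.
At the standard offset (UTC−04:30), 23:00 UTC − 4h30m = 18:30 Solarn Station standard time.
The standard-time date in Solarn Station, October 15, 2026, falls between 13 March and 25 October, so daylight saving is in effect and Solarn Station is at UTC−03:30.
23:00 UTC − 3h30m = 19:30 Solarn Station.

19:30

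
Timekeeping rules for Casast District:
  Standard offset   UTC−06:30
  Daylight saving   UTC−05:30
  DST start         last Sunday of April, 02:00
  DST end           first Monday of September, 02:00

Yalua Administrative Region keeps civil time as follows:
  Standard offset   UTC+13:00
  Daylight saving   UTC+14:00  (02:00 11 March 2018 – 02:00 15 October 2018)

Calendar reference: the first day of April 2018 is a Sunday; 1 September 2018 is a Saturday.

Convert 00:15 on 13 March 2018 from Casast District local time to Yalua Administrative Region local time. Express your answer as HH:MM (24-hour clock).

20:45

1 April 2018 is a Sunday, so Sundays fall on 1, 8, 15, 22, 29; the last is April 29.
1 September 2018 is a Saturday, so the first Monday is September 3.
13 March 2018 does not fall between 29 April and 3 September, so daylight saving is not in effect and Casast District is at UTC−06:30.
00:15 Casast District + 6h30m = 06:45 UTC.
At the standard offset (UTC+13:00), 06:45 UTC + 13h = 19:45 Yalua Administrative Region standard time.
The standard-time date in Yalua Administrative Region, 13 March 2018, falls between 11 March and 15 October, so daylight saving is in effect and Yalua Administrative Region is at UTC+14:00.
06:45 UTC + 14h = 20:45 Yalua Administrative Region.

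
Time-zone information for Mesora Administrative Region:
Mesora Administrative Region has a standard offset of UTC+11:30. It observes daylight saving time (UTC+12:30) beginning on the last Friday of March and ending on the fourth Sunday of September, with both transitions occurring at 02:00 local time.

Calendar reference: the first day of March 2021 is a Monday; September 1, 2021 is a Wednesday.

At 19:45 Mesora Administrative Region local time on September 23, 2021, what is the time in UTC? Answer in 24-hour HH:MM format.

1 March 2021 is a Monday, so Fridays fall on 5, 12, 19, 26; the last is March 26.
1 September 2021 is a Wednesday, so the first Sunday is September 5 and the fourth is September 26.
September 23, 2021 falls between 26 March and 26 September, so daylight saving is in effect and Mesora Administrative Region is at UTC+12:30.
19:45 local − 12h30m = 07:15 UTC.

07:15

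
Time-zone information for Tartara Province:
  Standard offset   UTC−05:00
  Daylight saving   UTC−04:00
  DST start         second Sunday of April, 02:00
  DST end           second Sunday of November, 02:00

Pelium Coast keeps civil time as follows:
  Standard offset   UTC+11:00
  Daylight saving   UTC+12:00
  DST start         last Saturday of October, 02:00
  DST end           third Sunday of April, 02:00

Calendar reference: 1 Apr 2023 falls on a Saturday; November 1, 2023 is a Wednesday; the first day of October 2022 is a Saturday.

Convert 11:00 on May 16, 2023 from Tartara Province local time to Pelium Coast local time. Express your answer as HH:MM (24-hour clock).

02:00

1 April 2023 is a Saturday, so the first Sunday is April 2 and the second is April 9.
1 November 2023 is a Wednesday, so the first Sunday is November 5 and the second is November 12.
May 16, 2023 falls between 9 April and 12 November, so daylight saving is in effect and Tartara Province is at UTC−04:00.
11:00 Tartara Province + 4h = 15:00 UTC.
1 October 2022 is a Saturday, so Saturdays fall on 1, 8, 15, 22, 29; the last is October 29.
1 April 2023 is a Saturday, so the first Sunday is April 2 and the third is April 16.
At the standard offset (UTC+11:00), 15:00 UTC + 11h = 02:00 Pelium Coast standard time (rolling into the next day, 17 May 2023).
The standard-time date in Pelium Coast, May 17, 2023, does not fall between 29 October 2022 and 16 April 2023, so daylight saving is not in effect and Pelium Coast is at UTC+11:00.
15:00 UTC + 11h = 02:00 Pelium Coast (rolling into the next day, 17 May 2023).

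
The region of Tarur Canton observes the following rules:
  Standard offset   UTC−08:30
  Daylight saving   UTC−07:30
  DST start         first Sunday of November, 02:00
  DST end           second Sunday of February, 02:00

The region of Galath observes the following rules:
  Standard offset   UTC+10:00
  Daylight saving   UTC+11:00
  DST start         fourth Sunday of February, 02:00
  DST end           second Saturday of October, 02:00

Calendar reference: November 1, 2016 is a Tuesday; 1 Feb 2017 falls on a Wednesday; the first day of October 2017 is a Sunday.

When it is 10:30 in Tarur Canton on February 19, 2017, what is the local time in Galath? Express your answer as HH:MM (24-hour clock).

1 November 2016 is a Tuesday, so the first Sunday is November 6.
1 February 2017 is a Wednesday, so the first Sunday is February 5 and the second is February 12.
February 19, 2017 does not fall between 6 November 2016 and 12 February 2017, so daylight saving is not in effect and Tarur Canton is at UTC−08:30.
10:30 Tarur Canton + 8h30m = 19:00 UTC.
1 February 2017 is a Wednesday, so the first Sunday is February 5 and the fourth is February 26.
1 October 2017 is a Sunday, so the first Saturday is October 7 and the second is October 14.
At the standard offset (UTC+10:00), 19:00 UTC + 10h = 05:00 Galath standard time (rolling into the next day, 20 February 2017).
The standard-time date in Galath, February 20, 2017, is outside the daylight-saving period (26 February – 14 October), so Galath is on standard time, UTC+10:00.
19:00 UTC + 10h = 05:00 Galath (rolling into the next day, 20 February 2017).

05:00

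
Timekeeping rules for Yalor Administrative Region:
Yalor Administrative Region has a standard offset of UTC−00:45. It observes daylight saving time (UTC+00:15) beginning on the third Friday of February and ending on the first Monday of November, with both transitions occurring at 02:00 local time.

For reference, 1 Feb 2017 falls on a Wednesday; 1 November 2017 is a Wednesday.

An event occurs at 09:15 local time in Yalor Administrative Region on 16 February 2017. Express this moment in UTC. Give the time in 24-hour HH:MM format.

1 February 2017 is a Wednesday, so the first Friday is February 3 and the third is February 17.
1 November 2017 is a Wednesday, so the first Monday is November 6.
Daylight saving runs 17 February – 6 November; 16 February 2017 is outside that window, so Yalor Administrative Region is on standard time at UTC−00:45.
09:15 local + 0h45m = 10:00 UTC.

10:00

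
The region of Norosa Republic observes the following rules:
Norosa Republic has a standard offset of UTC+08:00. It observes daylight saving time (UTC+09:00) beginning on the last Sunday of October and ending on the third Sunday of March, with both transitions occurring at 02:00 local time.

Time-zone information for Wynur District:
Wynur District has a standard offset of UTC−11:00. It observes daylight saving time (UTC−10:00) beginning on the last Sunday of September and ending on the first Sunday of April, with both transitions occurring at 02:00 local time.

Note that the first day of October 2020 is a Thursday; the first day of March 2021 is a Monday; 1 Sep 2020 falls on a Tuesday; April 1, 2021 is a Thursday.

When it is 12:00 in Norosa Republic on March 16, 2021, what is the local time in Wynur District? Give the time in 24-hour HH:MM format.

17:00

1 October 2020 is a Thursday, so Sundays fall on 4, 11, 18, 25; the last is October 25.
1 March 2021 is a Monday, so the first Sunday is March 7 and the third is March 21.
Daylight saving runs 25 October 2020 – 21 March 2021; March 16, 2021 is inside that window, so Norosa Republic is at UTC+09:00.
12:00 Norosa Republic − 9h = 03:00 UTC.
1 September 2020 is a Tuesday, so Sundays fall on 6, 13, 20, 27; the last is September 27.
1 April 2021 is a Thursday, so the first Sunday is April 4.
At the standard offset (UTC−11:00), 03:00 UTC − 11h = 16:00 Wynur District standard time (rolling into the previous day, 15 March 2021).
Daylight saving runs 27 September 2020 – 4 April 2021; the standard-time date in Wynur District, March 15, 2021, is inside that window, so Wynur District is at UTC−10:00.
03:00 UTC − 10h = 17:00 Wynur District (rolling into the previous day, 15 March 2021).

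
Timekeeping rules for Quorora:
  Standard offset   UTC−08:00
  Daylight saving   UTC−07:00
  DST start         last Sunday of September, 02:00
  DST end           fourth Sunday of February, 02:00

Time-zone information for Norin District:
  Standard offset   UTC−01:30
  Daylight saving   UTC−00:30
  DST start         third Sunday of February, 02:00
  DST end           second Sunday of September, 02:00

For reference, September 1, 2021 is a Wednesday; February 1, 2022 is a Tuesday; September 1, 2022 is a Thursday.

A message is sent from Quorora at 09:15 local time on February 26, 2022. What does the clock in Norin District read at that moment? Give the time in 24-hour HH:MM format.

15:45

1 September 2021 is a Wednesday, so Sundays fall on 5, 12, 19, 26; the last is September 26.
1 February 2022 is a Tuesday, so the first Sunday is February 6 and the fourth is February 27.
Daylight saving runs 26 September 2021 – 27 February 2022; February 26, 2022 is inside that window, so Quorora is at UTC−07:00.
09:15 Quorora + 7h = 16:15 UTC.
1 February 2022 is a Tuesday, so the first Sunday is February 6 and the third is February 20.
1 September 2022 is a Thursday, so the first Sunday is September 4 and the second is September 11.
At the standard offset (UTC−01:30), 16:15 UTC − 1h30m = 14:45 Norin District standard time.
The standard-time date in Norin District, February 26, 2022, falls between 20 February and 11 September, so daylight saving is in effect and Norin District is at UTC−00:30.
16:15 UTC − 0h30m = 15:45 Norin District.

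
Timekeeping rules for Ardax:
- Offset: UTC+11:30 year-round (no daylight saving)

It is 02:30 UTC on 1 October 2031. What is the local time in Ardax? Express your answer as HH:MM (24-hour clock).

Ardax has no daylight saving, so its offset is UTC+11:30 year-round.
02:30 UTC + 11h30m = 14:00 local.

14:00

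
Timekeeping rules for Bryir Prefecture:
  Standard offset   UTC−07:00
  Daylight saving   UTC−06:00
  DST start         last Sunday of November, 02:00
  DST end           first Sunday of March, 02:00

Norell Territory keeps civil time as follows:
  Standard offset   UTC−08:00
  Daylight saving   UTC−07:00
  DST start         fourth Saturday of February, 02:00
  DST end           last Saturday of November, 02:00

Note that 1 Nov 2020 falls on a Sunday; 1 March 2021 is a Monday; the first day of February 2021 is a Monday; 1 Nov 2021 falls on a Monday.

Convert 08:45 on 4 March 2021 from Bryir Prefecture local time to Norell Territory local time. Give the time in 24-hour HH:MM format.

07:45

1 November 2020 is a Sunday, so Sundays fall on 1, 8, 15, 22, 29; the last is November 29.
1 March 2021 is a Monday, so the first Sunday is March 7.
4 March 2021 falls between 29 November 2020 and 7 March 2021, so daylight saving is in effect and Bryir Prefecture is at UTC−06:00.
08:45 Bryir Prefecture + 6h = 14:45 UTC.
1 February 2021 is a Monday, so the first Saturday is February 6 and the fourth is February 27.
1 November 2021 is a Monday, so Saturdays fall on 6, 13, 20, 27; the last is November 27.
At the standard offset (UTC−08:00), 14:45 UTC − 8h = 06:45 Norell Territory standard time.
The standard-time date in Norell Territory, 4 March 2021, lies within the daylight-saving period (27 February – 27 November), so Norell Territory is on daylight time, UTC−07:00.
14:45 UTC − 7h = 07:45 Norell Territory.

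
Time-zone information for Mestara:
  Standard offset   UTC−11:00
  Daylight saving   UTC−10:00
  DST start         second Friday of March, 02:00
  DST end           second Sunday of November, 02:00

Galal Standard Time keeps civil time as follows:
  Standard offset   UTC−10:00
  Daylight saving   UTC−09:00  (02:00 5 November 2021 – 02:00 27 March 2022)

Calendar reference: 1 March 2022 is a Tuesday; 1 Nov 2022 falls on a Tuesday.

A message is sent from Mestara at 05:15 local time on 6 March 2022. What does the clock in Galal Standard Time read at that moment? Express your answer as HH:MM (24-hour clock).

1 March 2022 is a Tuesday, so the first Friday is March 4 and the second is March 11.
1 November 2022 is a Tuesday, so the first Sunday is November 6 and the second is November 13.
6 March 2022 does not fall between 11 March and 13 November, so daylight saving is not in effect and Mestara is at UTC−11:00.
05:15 Mestara + 11h = 16:15 UTC.
At the standard offset (UTC−10:00), 16:15 UTC − 10h = 06:15 Galal Standard Time standard time.
The standard-time date in Galal Standard Time, 6 March 2022, falls between 5 November 2021 and 27 March 2022, so daylight saving is in effect and Galal Standard Time is at UTC−09:00.
16:15 UTC − 9h = 07:15 Galal Standard Time.

07:15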